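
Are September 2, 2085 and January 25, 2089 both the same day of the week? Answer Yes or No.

From Sep 2, 2085 to Jan 25, 2089 is 1241 days.
1241 mod 7 = 2, so they are different weekdays.
(Sep 2, 2085 is a Sunday; Jan 25, 2089 is a Tuesday.)

No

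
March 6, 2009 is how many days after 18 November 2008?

Nov 18, 2008 → Dec 18, 2008: 30 days (November has 30).
Dec 18, 2008 → Jan 18, 2009: 31 days (December has 31).
Jan 18, 2009 → Feb 18, 2009: 31 days (January has 31).
Feb 18, 2009 → Mar 6, 2009: 16 days.
Total: 108 days.

108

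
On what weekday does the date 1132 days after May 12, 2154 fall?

First find the weekday of May 12, 2154. Doomsday rule: the anchor day for the 2100s is Sunday. For year 54: 54÷12 = 4 r 6, and 6÷4 = 1, so 4+6+1 = 11.
Sunday + 11 ≡ Thursday — that's 2154's doomsday.
In May the doomsday date is May 9.
May 12 is 3 days after May 9; 3 mod 7 = 3, so Thursday + 3 = Sunday.
1132 mod 7 = 5, so 1132 days after a Sunday is Sunday + 5 = Friday.

Friday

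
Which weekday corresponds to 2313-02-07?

Doomsday rule: the anchor day for the 2300s is Wednesday. For year 13: 13÷12 = 1 r 1, and 1÷4 = 0, so 1+1+0 = 2.
Wednesday + 2 ≡ Friday — that's 2313's doomsday.
In February the doomsday date is Feb 28 (2313 is not a leap year).
Feb 7 is 21 days before Feb 28; 21 mod 7 = 0, so Friday − 0 = Friday.

Friday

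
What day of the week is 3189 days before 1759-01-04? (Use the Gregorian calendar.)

Jan 4, 1759 is a Thursday.
3189 mod 7 = 4, so 3189 days before a Thursday is Thursday − 4 = Sunday.

Sunday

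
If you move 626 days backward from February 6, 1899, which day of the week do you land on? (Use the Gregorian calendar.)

Feb 6, 1899 is a Monday.
626 mod 7 = 3, so 626 days before a Monday is Monday − 3 = Friday.

Friday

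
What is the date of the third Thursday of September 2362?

September 1, 2362 is a Saturday.
The first Thursday is therefore September 6 (5 days later).
The third Thursday is 6 + 2×7 = September 20.

September 20, 2362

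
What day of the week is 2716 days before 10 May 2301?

Friday

First find the weekday of May 10, 2301. Doomsday rule: the anchor day for the 2300s is Wednesday. For year 01: 1÷12 = 0 r 1, and 1÷4 = 0, so 0+1+0 = 1.
Wednesday + 1 ≡ Thursday — that's 2301's doomsday.
In May the doomsday date is May 9.
May 10 is 1 day after May 9; 1 mod 7 = 1, so Thursday + 1 = Friday.
2716 mod 7 = 0, so 2716 days before a Friday is Friday − 0 = Friday.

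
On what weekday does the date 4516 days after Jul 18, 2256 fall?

First find the weekday of Jul 18, 2256. Doomsday rule: the anchor day for the 2200s is Friday. For year 56: 56÷12 = 4 r 8, and 8÷4 = 2, so 4+8+2 = 14.
Friday + 14 ≡ Friday — that's 2256's doomsday.
In July the doomsday date is Jul 11.
Jul 18 is 7 days after Jul 11; 7 mod 7 = 0, so Friday + 0 = Friday.
4516 mod 7 = 1, so 4516 days after a Friday is Friday + 1 = Saturday.

Saturday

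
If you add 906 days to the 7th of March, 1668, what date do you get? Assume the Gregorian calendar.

August 30, 1670

+365 (one year) → Mar 7, 1669 (541 left).
+365 (one year) → Mar 7, 1670 (176 left).
Mar has 31 days: +25 → Apr 1, 1670 (151 left).
Apr has 30 days: +30 → May 1, 1670 (121 left).
May has 31 days: +31 → Jun 1, 1670 (90 left).
Jun has 30 days: +30 → Jul 1, 1670 (60 left).
Jul has 31 days: +31 → Aug 1, 1670 (29 left).
+29 → Aug 30, 1670.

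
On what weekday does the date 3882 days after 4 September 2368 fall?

Sunday

First find the weekday of Sep 4, 2368. Doomsday rule: the anchor day for the 2300s is Wednesday. For year 68: 68÷12 = 5 r 8, and 8÷4 = 2, so 5+8+2 = 15.
Wednesday + 15 ≡ Thursday — that's 2368's doomsday.
In September the doomsday date is Sep 5.
Sep 4 is 1 day before Sep 5; 1 mod 7 = 1, so Thursday − 1 = Wednesday.
3882 mod 7 = 4, so 3882 days after a Wednesday is Wednesday + 4 = Sunday.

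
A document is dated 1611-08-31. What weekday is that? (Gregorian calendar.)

Doomsday rule: the anchor day for the 1600s is Tuesday. For year 11: 11÷12 = 0 r 11, and 11÷4 = 2, so 0+11+2 = 13.
Tuesday + 13 ≡ Monday — that's 1611's doomsday.
In August the doomsday date is Aug 8.
Aug 31 is 23 days after Aug 8; 23 mod 7 = 2, so Monday + 2 = Wednesday.

Wednesday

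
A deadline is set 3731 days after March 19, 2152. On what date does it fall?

+365 (one year) → Mar 19, 2153 (3366 left).
+365 (one year) → Mar 19, 2154 (3001 left).
+365 (one year) → Mar 19, 2155 (2636 left).
+366 (one year; includes Feb 29, 2156) → Mar 19, 2156 (2270 left).
+365 (one year) → Mar 19, 2157 (1905 left).
+365 (one year) → Mar 19, 2158 (1540 left).
+365 (one year) → Mar 19, 2159 (1175 left).
+366 (one year; includes Feb 29, 2160) → Mar 19, 2160 (809 left).
+365 (one year) → Mar 19, 2161 (444 left).
+365 (one year) → Mar 19, 2162 (79 left).
Mar has 31 days: +13 → Apr 1, 2162 (66 left).
Apr has 30 days: +30 → May 1, 2162 (36 left).
May has 31 days: +31 → Jun 1, 2162 (5 left).
+5 → Jun 6, 2162.

June 6, 2162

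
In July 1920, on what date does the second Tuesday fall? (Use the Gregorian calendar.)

July 13, 1920

July 1, 1920 is a Thursday.
The first Tuesday is therefore July 6 (5 days later).
The second Tuesday is 6 + 1×7 = July 13.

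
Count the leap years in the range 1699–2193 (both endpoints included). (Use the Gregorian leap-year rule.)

Multiples of 4 in [1699,2193]: 124.
Of those, multiples of 100: 5 (not leap unless ÷400).
Multiples of 400: 1.
Leap years = 124 − 5 + 1 = 120.

120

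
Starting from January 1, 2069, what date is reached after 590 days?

+365 (one year) → Jan 1, 2070 (225 left).
Jan has 31 days: +31 → Feb 1, 2070 (194 left).
Feb has 28 days: +28 → Mar 1, 2070 (166 left).
Mar has 31 days: +31 → Apr 1, 2070 (135 left).
Apr has 30 days: +30 → May 1, 2070 (105 left).
May has 31 days: +31 → Jun 1, 2070 (74 left).
Jun has 30 days: +30 → Jul 1, 2070 (44 left).
Jul has 31 days: +31 → Aug 1, 2070 (13 left).
+13 → Aug 14, 2070.

August 14, 2070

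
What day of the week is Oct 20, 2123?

Doomsday rule: the anchor day for the 2100s is Sunday. For year 23: 23÷12 = 1 r 11, and 11÷4 = 2, so 1+11+2 = 14.
Sunday + 14 ≡ Sunday — that's 2123's doomsday.
In October the doomsday date is Oct 10.
Oct 20 is 10 days after Oct 10; 10 mod 7 = 3, so Sunday + 3 = Wednesday.

Wednesday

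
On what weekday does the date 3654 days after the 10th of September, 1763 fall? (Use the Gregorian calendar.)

Sep 10, 1763 is a Saturday.
3654 mod 7 = 0, so 3654 days after a Saturday is Saturday + 0 = Saturday.

Saturday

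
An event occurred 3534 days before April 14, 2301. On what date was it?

August 10, 2291

−365 (one year) → Apr 14, 2300 (3169 left).
−365 (one year) → Apr 14, 2299 (2804 left).
−365 (one year) → Apr 14, 2298 (2439 left).
−365 (one year) → Apr 14, 2297 (2074 left).
−365 (one year) → Apr 14, 2296 (1709 left).
−366 (one year; includes Feb 29, 2296) → Apr 14, 2295 (1343 left).
−365 (one year) → Apr 14, 2294 (978 left).
−365 (one year) → Apr 14, 2293 (613 left).
−365 (one year) → Apr 14, 2292 (248 left).
−14 → Mar 31, 2292 (end of Mar, 31 days; 234 left).
−31 → Feb 29, 2292 (end of Feb, 29 days; 203 left).
−29 → Jan 31, 2292 (end of Jan, 31 days; 174 left).
−31 → Dec 31, 2291 (end of Dec, 31 days; 143 left).
−31 → Nov 30, 2291 (end of Nov, 30 days; 112 left).
−30 → Oct 31, 2291 (end of Oct, 31 days; 82 left).
−31 → Sep 30, 2291 (end of Sep, 30 days; 51 left).
−30 → Aug 31, 2291 (end of Aug, 31 days; 21 left).
−21 → Aug 10, 2291.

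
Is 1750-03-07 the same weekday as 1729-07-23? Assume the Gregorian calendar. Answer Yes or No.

Yes

From Jul 23, 1729 to Mar 7, 1750 is 7532 days.
7532 mod 7 = 0, so they are the same weekday.
(Jul 23, 1729 is a Saturday; Mar 7, 1750 is a Saturday.)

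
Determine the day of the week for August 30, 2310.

Tuesday

Doomsday rule: the anchor day for the 2300s is Wednesday. For year 10: 10÷12 = 0 r 10, and 10÷4 = 2, so 0+10+2 = 12.
Wednesday + 12 ≡ Monday — that's 2310's doomsday.
In August the doomsday date is Aug 8.
Aug 30 is 22 days after Aug 8; 22 mod 7 = 1, so Monday + 1 = Tuesday.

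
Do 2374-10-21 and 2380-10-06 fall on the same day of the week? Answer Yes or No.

From Oct 21, 2374 to Oct 6, 2380 is 2177 days.
2177 mod 7 = 0, so they are the same weekday.
(Oct 21, 2374 is a Monday; Oct 6, 2380 is a Monday.)

Yes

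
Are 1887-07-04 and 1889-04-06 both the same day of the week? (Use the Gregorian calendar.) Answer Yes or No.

From Jul 4, 1887 to Apr 6, 1889 is 642 days.
642 mod 7 = 5, so they are different weekdays.
(Jul 4, 1887 is a Monday; Apr 6, 1889 is a Saturday.)

No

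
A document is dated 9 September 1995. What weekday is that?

Saturday

Doomsday rule: the anchor day for the 1900s is Wednesday. For year 95: 95÷12 = 7 r 11, and 11÷4 = 2, so 7+11+2 = 20.
Wednesday + 20 ≡ Tuesday — that's 1995's doomsday.
In September the doomsday date is Sep 5.
Sep 9 is 4 days after Sep 5; 4 mod 7 = 4, so Tuesday + 4 = Saturday.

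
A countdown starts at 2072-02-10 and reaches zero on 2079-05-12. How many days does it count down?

2648

Feb 10, 2072 → Feb 10, 2073: 366 days (Feb 29, 2072 is in that span).
Feb 10, 2073 → Feb 10, 2074: 365 days.
Feb 10, 2074 → Feb 10, 2075: 365 days.
Feb 10, 2075 → Feb 10, 2076: 365 days.
Feb 10, 2076 → Feb 10, 2077: 366 days (Feb 29, 2076 is in that span).
Feb 10, 2077 → Feb 10, 2078: 365 days.
Feb 10, 2078 → Feb 10, 2079: 365 days.
Feb 10, 2079 → Mar 10, 2079: 28 days (February has 28).
Mar 10, 2079 → Apr 10, 2079: 31 days (March has 31).
Apr 10, 2079 → May 10, 2079: 30 days (April has 30).
May 10, 2079 → May 12, 2079: 2 days.
Total: 2648 days.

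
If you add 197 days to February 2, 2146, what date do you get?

Feb has 28 days: +27 → Mar 1, 2146 (170 left).
Mar has 31 days: +31 → Apr 1, 2146 (139 left).
Apr has 30 days: +30 → May 1, 2146 (109 left).
May has 31 days: +31 → Jun 1, 2146 (78 left).
Jun has 30 days: +30 → Jul 1, 2146 (48 left).
Jul has 31 days: +31 → Aug 1, 2146 (17 left).
+17 → Aug 18, 2146.

August 18, 2146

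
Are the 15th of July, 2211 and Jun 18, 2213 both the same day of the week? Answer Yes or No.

From Jul 15, 2211 to Jun 18, 2213 is 704 days.
704 mod 7 = 4, so they are different weekdays.
(Jul 15, 2211 is a Monday; Jun 18, 2213 is a Friday.)

No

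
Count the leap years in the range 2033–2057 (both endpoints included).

Multiples of 4 in [2033,2057]: 6.
Of those, multiples of 100: 0 (not leap unless ÷400).
Multiples of 400: 0.
Leap years = 6 − 0 + 0 = 6.

6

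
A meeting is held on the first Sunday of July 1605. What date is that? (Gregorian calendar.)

July 1, 1605 is a Friday.
The first Sunday is therefore July 3 (2 days later).

July 3, 1605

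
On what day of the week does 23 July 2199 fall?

Tuesday

Doomsday rule: the anchor day for the 2100s is Sunday. For year 99: 99÷12 = 8 r 3, and 3÷4 = 0, so 8+3+0 = 11.
Sunday + 11 ≡ Thursday — that's 2199's doomsday.
In July the doomsday date is Jul 11.
Jul 23 is 12 days after Jul 11; 12 mod 7 = 5, so Thursday + 5 = Tuesday.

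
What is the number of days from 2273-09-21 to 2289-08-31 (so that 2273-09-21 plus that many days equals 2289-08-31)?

5823

Sep 21, 2273 → Sep 21, 2274: 365 days.
Sep 21, 2274 → Sep 21, 2275: 365 days.
Sep 21, 2275 → Sep 21, 2276: 366 days (Feb 29, 2276 is in that span).
Sep 21, 2276 → Sep 21, 2277: 365 days.
Sep 21, 2277 → Sep 21, 2278: 365 days.
Sep 21, 2278 → Sep 21, 2279: 365 days.
Sep 21, 2279 → Sep 21, 2280: 366 days (Feb 29, 2280 is in that span).
Sep 21, 2280 → Sep 21, 2281: 365 days.
Sep 21, 2281 → Sep 21, 2282: 365 days.
Sep 21, 2282 → Sep 21, 2283: 365 days.
Sep 21, 2283 → Sep 21, 2284: 366 days (Feb 29, 2284 is in that span).
Sep 21, 2284 → Sep 21, 2285: 365 days.
Sep 21, 2285 → Sep 21, 2286: 365 days.
Sep 21, 2286 → Sep 21, 2287: 365 days.
Sep 21, 2287 → Sep 21, 2288: 366 days (Feb 29, 2288 is in that span).
Sep 21, 2288 → Oct 21, 2288: 30 days (September has 30).
Oct 21, 2288 → Nov 21, 2288: 31 days (October has 31).
Nov 21, 2288 → Dec 21, 2288: 30 days (November has 30).
Dec 21, 2288 → Jan 21, 2289: 31 days (December has 31).
Jan 21, 2289 → Feb 21, 2289: 31 days (January has 31).
Feb 21, 2289 → Mar 21, 2289: 28 days (February has 28).
Mar 21, 2289 → Apr 21, 2289: 31 days (March has 31).
Apr 21, 2289 → May 21, 2289: 30 days (April has 30).
May 21, 2289 → Jun 21, 2289: 31 days (May has 31).
Jun 21, 2289 → Jul 21, 2289: 30 days (June has 30).
Jul 21, 2289 → Aug 21, 2289: 31 days (July has 31).
Aug 21, 2289 → Aug 31, 2289: 10 days.
Total: 5823 days.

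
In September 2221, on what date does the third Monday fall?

September 17, 2221

September 1, 2221 is a Saturday.
The first Monday is therefore September 3 (2 days later).
The third Monday is 3 + 2×7 = September 17.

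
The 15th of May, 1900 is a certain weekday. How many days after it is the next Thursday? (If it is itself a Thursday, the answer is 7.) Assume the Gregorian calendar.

2

May 15, 1900 is a Tuesday.
From Tuesday to the next Thursday is 2 days.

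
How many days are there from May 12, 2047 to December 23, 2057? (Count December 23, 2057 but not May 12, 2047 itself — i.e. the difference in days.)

3878

May 12, 2047 → May 12, 2048: 366 days (Feb 29, 2048 is in that span).
May 12, 2048 → May 12, 2049: 365 days.
May 12, 2049 → May 12, 2050: 365 days.
May 12, 2050 → May 12, 2051: 365 days.
May 12, 2051 → May 12, 2052: 366 days (Feb 29, 2052 is in that span).
May 12, 2052 → May 12, 2053: 365 days.
May 12, 2053 → May 12, 2054: 365 days.
May 12, 2054 → May 12, 2055: 365 days.
May 12, 2055 → May 12, 2056: 366 days (Feb 29, 2056 is in that span).
May 12, 2056 → May 12, 2057: 365 days.
May 12, 2057 → Jun 12, 2057: 31 days (May has 31).
Jun 12, 2057 → Jul 12, 2057: 30 days (June has 30).
Jul 12, 2057 → Aug 12, 2057: 31 days (July has 31).
Aug 12, 2057 → Sep 12, 2057: 31 days (August has 31).
Sep 12, 2057 → Oct 12, 2057: 30 days (September has 30).
Oct 12, 2057 → Nov 12, 2057: 31 days (October has 31).
Nov 12, 2057 → Dec 12, 2057: 30 days (November has 30).
Dec 12, 2057 → Dec 23, 2057: 11 days.
Total: 3878 days.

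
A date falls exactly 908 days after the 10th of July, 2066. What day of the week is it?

Jul 10, 2066 is a Saturday.
908 mod 7 = 5, so 908 days after a Saturday is Saturday + 5 = Thursday.

Thursday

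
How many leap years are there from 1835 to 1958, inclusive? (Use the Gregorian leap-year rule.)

Multiples of 4 in [1835,1958]: 31.
Of those, multiples of 100: 1 (not leap unless ÷400).
Multiples of 400: 0.
Leap years = 31 − 1 + 0 = 30.

30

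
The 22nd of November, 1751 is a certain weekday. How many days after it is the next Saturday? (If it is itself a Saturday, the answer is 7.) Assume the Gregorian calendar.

5

Nov 22, 1751 is a Monday.
From Monday to the next Saturday is 5 days.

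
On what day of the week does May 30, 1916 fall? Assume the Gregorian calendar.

Tuesday

January 1, 1916 is a Saturday.
Jan 1, 1916 → Feb 1, 1916: 31 days (January has 31).
Feb 1, 1916 → Mar 1, 1916: 29 days (February has 29).
Mar 1, 1916 → Apr 1, 1916: 31 days (March has 31).
Apr 1, 1916 → May 1, 1916: 30 days (April has 30).
May 1, 1916 → May 30, 1916: 29 days.
Total: 150 days.
150 mod 7 = 3, so Saturday + 3 = Tuesday.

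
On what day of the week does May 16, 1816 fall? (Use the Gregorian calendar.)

Thursday

Doomsday rule: the anchor day for the 1800s is Friday. For year 16: 16÷12 = 1 r 4, and 4÷4 = 1, so 1+4+1 = 6.
Friday + 6 ≡ Thursday — that's 1816's doomsday.
In May the doomsday date is May 9.
May 16 is 7 days after May 9; 7 mod 7 = 0, so Thursday + 0 = Thursday.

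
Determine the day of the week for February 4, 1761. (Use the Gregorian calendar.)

Doomsday rule: the anchor day for the 1700s is Sunday. For year 61: 61÷12 = 5 r 1, and 1÷4 = 0, so 5+1+0 = 6.
Sunday + 6 ≡ Saturday — that's 1761's doomsday.
In February the doomsday date is Feb 28 (1761 is not a leap year).
Feb 4 is 24 days before Feb 28; 24 mod 7 = 3, so Saturday − 3 = Wednesday.

Wednesday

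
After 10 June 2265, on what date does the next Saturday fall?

Jun 10, 2265 is a Saturday.
From Saturday to the next Saturday is 7 days.
Jun 10, 2265 + 7 = Jun 17, 2265.

June 17, 2265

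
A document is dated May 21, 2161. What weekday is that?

Doomsday rule: the anchor day for the 2100s is Sunday. For year 61: 61÷12 = 5 r 1, and 1÷4 = 0, so 5+1+0 = 6.
Sunday + 6 ≡ Saturday — that's 2161's doomsday.
In May the doomsday date is May 9.
May 21 is 12 days after May 9; 12 mod 7 = 5, so Saturday + 5 = Thursday.

Thursday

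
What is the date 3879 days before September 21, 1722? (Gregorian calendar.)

February 7, 1712

−365 (one year) → Sep 21, 1721 (3514 left).
−365 (one year) → Sep 21, 1720 (3149 left).
−366 (one year; includes Feb 29, 1720) → Sep 21, 1719 (2783 left).
−365 (one year) → Sep 21, 1718 (2418 left).
−365 (one year) → Sep 21, 1717 (2053 left).
−365 (one year) → Sep 21, 1716 (1688 left).
−366 (one year; includes Feb 29, 1716) → Sep 21, 1715 (1322 left).
−365 (one year) → Sep 21, 1714 (957 left).
−365 (one year) → Sep 21, 1713 (592 left).
−365 (one year) → Sep 21, 1712 (227 left).
−21 → Aug 31, 1712 (end of Aug, 31 days; 206 left).
−31 → Jul 31, 1712 (end of Jul, 31 days; 175 left).
−31 → Jun 30, 1712 (end of Jun, 30 days; 144 left).
−30 → May 31, 1712 (end of May, 31 days; 114 left).
−31 → Apr 30, 1712 (end of Apr, 30 days; 83 left).
−30 → Mar 31, 1712 (end of Mar, 31 days; 53 left).
−31 → Feb 29, 1712 (end of Feb, 29 days; 22 left).
−22 → Feb 7, 1712.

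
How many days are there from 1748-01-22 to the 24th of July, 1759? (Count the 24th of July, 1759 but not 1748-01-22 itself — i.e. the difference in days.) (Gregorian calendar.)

4201

Jan 22, 1748 → Jan 22, 1749: 366 days (Feb 29, 1748 is in that span).
Jan 22, 1749 → Jan 22, 1750: 365 days.
Jan 22, 1750 → Jan 22, 1751: 365 days.
Jan 22, 1751 → Jan 22, 1752: 365 days.
Jan 22, 1752 → Jan 22, 1753: 366 days (Feb 29, 1752 is in that span).
Jan 22, 1753 → Jan 22, 1754: 365 days.
Jan 22, 1754 → Jan 22, 1755: 365 days.
Jan 22, 1755 → Jan 22, 1756: 365 days.
Jan 22, 1756 → Jan 22, 1757: 366 days (Feb 29, 1756 is in that span).
Jan 22, 1757 → Jan 22, 1758: 365 days.
Jan 22, 1758 → Jan 22, 1759: 365 days.
Jan 22, 1759 → Feb 22, 1759: 31 days (January has 31).
Feb 22, 1759 → Mar 22, 1759: 28 days (February has 28).
Mar 22, 1759 → Apr 22, 1759: 31 days (March has 31).
Apr 22, 1759 → May 22, 1759: 30 days (April has 30).
May 22, 1759 → Jun 22, 1759: 31 days (May has 31).
Jun 22, 1759 → Jul 22, 1759: 30 days (June has 30).
Jul 22, 1759 → Jul 24, 1759: 2 days.
Total: 4201 days.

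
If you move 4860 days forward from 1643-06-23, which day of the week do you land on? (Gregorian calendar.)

Thursday

Jun 23, 1643 is a Tuesday.
4860 mod 7 = 2, so 4860 days after a Tuesday is Tuesday + 2 = Thursday.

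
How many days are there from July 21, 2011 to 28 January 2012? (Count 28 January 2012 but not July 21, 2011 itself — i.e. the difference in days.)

191

Jul 21, 2011 → Aug 21, 2011: 31 days (July has 31).
Aug 21, 2011 → Sep 21, 2011: 31 days (August has 31).
Sep 21, 2011 → Oct 21, 2011: 30 days (September has 30).
Oct 21, 2011 → Nov 21, 2011: 31 days (October has 31).
Nov 21, 2011 → Dec 21, 2011: 30 days (November has 30).
Dec 21, 2011 → Jan 21, 2012: 31 days (December has 31).
Jan 21, 2012 → Jan 28, 2012: 7 days.
Total: 191 days.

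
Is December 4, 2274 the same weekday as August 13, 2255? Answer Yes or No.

From Aug 13, 2255 to Dec 4, 2274 is 7053 days.
7053 mod 7 = 4, so they are different weekdays.
(Aug 13, 2255 is a Monday; Dec 4, 2274 is a Friday.)

No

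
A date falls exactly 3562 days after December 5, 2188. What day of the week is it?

Thursday

First find the weekday of Dec 5, 2188. Doomsday rule: the anchor day for the 2100s is Sunday. For year 88: 88÷12 = 7 r 4, and 4÷4 = 1, so 7+4+1 = 12.
Sunday + 12 ≡ Friday — that's 2188's doomsday.
In December the doomsday date is Dec 12.
Dec 5 is 7 days before Dec 12; 7 mod 7 = 0, so Friday − 0 = Friday.
3562 mod 7 = 6, so 3562 days after a Friday is Friday + 6 = Thursday.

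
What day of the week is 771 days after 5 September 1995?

Wednesday

First find the weekday of Sep 5, 1995. Doomsday rule: the anchor day for the 1900s is Wednesday. For year 95: 95÷12 = 7 r 11, and 11÷4 = 2, so 7+11+2 = 20.
Wednesday + 20 ≡ Tuesday — that's 1995's doomsday.
In September the doomsday date is Sep 5.
Sep 5 is the doomsday itself: Tuesday.
771 mod 7 = 1, so 771 days after a Tuesday is Tuesday + 1 = Wednesday.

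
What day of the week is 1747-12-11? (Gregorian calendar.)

Monday

Doomsday rule: the anchor day for the 1700s is Sunday. For year 47: 47÷12 = 3 r 11, and 11÷4 = 2, so 3+11+2 = 16.
Sunday + 16 ≡ Tuesday — that's 1747's doomsday.
In December the doomsday date is Dec 12.
Dec 11 is 1 day before Dec 12; 1 mod 7 = 1, so Tuesday − 1 = Monday.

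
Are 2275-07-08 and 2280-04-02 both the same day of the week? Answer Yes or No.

No

From Jul 8, 2275 to Apr 2, 2280 is 1730 days.
1730 mod 7 = 1, so they are different weekdays.
(Jul 8, 2275 is a Thursday; Apr 2, 2280 is a Friday.)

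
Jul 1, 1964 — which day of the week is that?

Wednesday

January 1, 1964 is a Wednesday.
Jan 1, 1964 → Feb 1, 1964: 31 days (January has 31).
Feb 1, 1964 → Mar 1, 1964: 29 days (February has 29).
Mar 1, 1964 → Apr 1, 1964: 31 days (March has 31).
Apr 1, 1964 → May 1, 1964: 30 days (April has 30).
May 1, 1964 → Jun 1, 1964: 31 days (May has 31).
Jun 1, 1964 → Jul 1, 1964: 30 days.
Total: 182 days.
182 mod 7 = 0, so Wednesday + 0 = Wednesday.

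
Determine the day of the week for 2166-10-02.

Thursday

Doomsday rule: the anchor day for the 2100s is Sunday. For year 66: 66÷12 = 5 r 6, and 6÷4 = 1, so 5+6+1 = 12.
Sunday + 12 ≡ Friday — that's 2166's doomsday.
In October the doomsday date is Oct 10.
Oct 2 is 8 days before Oct 10; 8 mod 7 = 1, so Friday − 1 = Thursday.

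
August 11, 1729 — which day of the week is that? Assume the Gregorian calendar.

Doomsday rule: the anchor day for the 1700s is Sunday. For year 29: 29÷12 = 2 r 5, and 5÷4 = 1, so 2+5+1 = 8.
Sunday + 8 ≡ Monday — that's 1729's doomsday.
In August the doomsday date is Aug 8.
Aug 11 is 3 days after Aug 8; 3 mod 7 = 3, so Monday + 3 = Thursday.

Thursday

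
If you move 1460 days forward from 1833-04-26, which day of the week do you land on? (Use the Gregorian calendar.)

Tuesday

First find the weekday of Apr 26, 1833. Doomsday rule: the anchor day for the 1800s is Friday. For year 33: 33÷12 = 2 r 9, and 9÷4 = 2, so 2+9+2 = 13.
Friday + 13 ≡ Thursday — that's 1833's doomsday.
In April the doomsday date is Apr 4.
Apr 26 is 22 days after Apr 4; 22 mod 7 = 1, so Thursday + 1 = Friday.
1460 mod 7 = 4, so 1460 days after a Friday is Friday + 4 = Tuesday.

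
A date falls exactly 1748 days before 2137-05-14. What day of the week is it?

Thursday

May 14, 2137 is a Tuesday.
1748 mod 7 = 5, so 1748 days before a Tuesday is Tuesday − 5 = Thursday.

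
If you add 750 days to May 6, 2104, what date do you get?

+365 (one year) → May 6, 2105 (385 left).
May has 31 days: +26 → Jun 1, 2105 (359 left).
Jun has 30 days: +30 → Jul 1, 2105 (329 left).
Jul has 31 days: +31 → Aug 1, 2105 (298 left).
Aug has 31 days: +31 → Sep 1, 2105 (267 left).
Sep has 30 days: +30 → Oct 1, 2105 (237 left).
Oct has 31 days: +31 → Nov 1, 2105 (206 left).
Nov has 30 days: +30 → Dec 1, 2105 (176 left).
Dec has 31 days: +31 → Jan 1, 2106 (145 left).
Jan has 31 days: +31 → Feb 1, 2106 (114 left).
Feb has 28 days: +28 → Mar 1, 2106 (86 left).
Mar has 31 days: +31 → Apr 1, 2106 (55 left).
Apr has 30 days: +30 → May 1, 2106 (25 left).
+25 → May 26, 2106.

May 26, 2106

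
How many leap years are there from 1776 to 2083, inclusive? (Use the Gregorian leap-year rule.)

Multiples of 4 in [1776,2083]: 77.
Of those, multiples of 100: 3 (not leap unless ÷400).
Multiples of 400: 1.
Leap years = 77 − 3 + 1 = 75.

75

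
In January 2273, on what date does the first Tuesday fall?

January 1, 2273 is a Wednesday.
The first Tuesday is therefore January 7 (6 days later).

January 7, 2273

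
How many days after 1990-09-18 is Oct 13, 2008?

6600

Sep 18, 1990 → Sep 18, 1991: 365 days.
Sep 18, 1991 → Sep 18, 1992: 366 days (Feb 29, 1992 is in that span).
Sep 18, 1992 → Sep 18, 1993: 365 days.
Sep 18, 1993 → Sep 18, 1994: 365 days.
Sep 18, 1994 → Sep 18, 1995: 365 days.
Sep 18, 1995 → Sep 18, 1996: 366 days (Feb 29, 1996 is in that span).
Sep 18, 1996 → Sep 18, 1997: 365 days.
Sep 18, 1997 → Sep 18, 1998: 365 days.
Sep 18, 1998 → Sep 18, 1999: 365 days.
Sep 18, 1999 → Sep 18, 2000: 366 days (Feb 29, 2000 is in that span).
Sep 18, 2000 → Sep 18, 2001: 365 days.
Sep 18, 2001 → Sep 18, 2002: 365 days.
Sep 18, 2002 → Sep 18, 2003: 365 days.
Sep 18, 2003 → Sep 18, 2004: 366 days (Feb 29, 2004 is in that span).
Sep 18, 2004 → Sep 18, 2005: 365 days.
Sep 18, 2005 → Sep 18, 2006: 365 days.
Sep 18, 2006 → Sep 18, 2007: 365 days.
Sep 18, 2007 → Oct 18, 2007: 30 days (September has 30).
Oct 18, 2007 → Nov 18, 2007: 31 days (October has 31).
Nov 18, 2007 → Dec 18, 2007: 30 days (November has 30).
Dec 18, 2007 → Jan 18, 2008: 31 days (December has 31).
Jan 18, 2008 → Feb 18, 2008: 31 days (January has 31).
Feb 18, 2008 → Mar 18, 2008: 29 days (February has 29).
Mar 18, 2008 → Apr 18, 2008: 31 days (March has 31).
Apr 18, 2008 → May 18, 2008: 30 days (April has 30).
May 18, 2008 → Jun 18, 2008: 31 days (May has 31).
Jun 18, 2008 → Jul 18, 2008: 30 days (June has 30).
Jul 18, 2008 → Aug 18, 2008: 31 days (July has 31).
Aug 18, 2008 → Sep 18, 2008: 31 days (August has 31).
Sep 18, 2008 → Oct 13, 2008: 25 days.
Total: 6600 days.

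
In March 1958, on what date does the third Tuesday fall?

March 18, 1958

March 1, 1958 is a Saturday.
The first Tuesday is therefore March 4 (3 days later).
The third Tuesday is 4 + 2×7 = March 18.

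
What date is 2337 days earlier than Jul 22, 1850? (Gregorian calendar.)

February 27, 1844

−365 (one year) → Jul 22, 1849 (1972 left).
−365 (one year) → Jul 22, 1848 (1607 left).
−366 (one year; includes Feb 29, 1848) → Jul 22, 1847 (1241 left).
−365 (one year) → Jul 22, 1846 (876 left).
−365 (one year) → Jul 22, 1845 (511 left).
−365 (one year) → Jul 22, 1844 (146 left).
−22 → Jun 30, 1844 (end of Jun, 30 days; 124 left).
−30 → May 31, 1844 (end of May, 31 days; 94 left).
−31 → Apr 30, 1844 (end of Apr, 30 days; 63 left).
−30 → Mar 31, 1844 (end of Mar, 31 days; 33 left).
−31 → Feb 29, 1844 (end of Feb, 29 days; 2 left).
−2 → Feb 27, 1844.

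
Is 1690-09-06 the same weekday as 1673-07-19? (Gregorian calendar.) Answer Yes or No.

Yes

From Jul 19, 1673 to Sep 6, 1690 is 6258 days.
6258 mod 7 = 0, so they are the same weekday.
(Jul 19, 1673 is a Wednesday; Sep 6, 1690 is a Wednesday.)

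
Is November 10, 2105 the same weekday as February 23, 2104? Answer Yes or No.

No

From Feb 23, 2104 to Nov 10, 2105 is 626 days.
626 mod 7 = 3, so they are different weekdays.
(Feb 23, 2104 is a Saturday; Nov 10, 2105 is a Tuesday.)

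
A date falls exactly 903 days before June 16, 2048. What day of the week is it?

Tuesday

First find the weekday of Jun 16, 2048. Doomsday rule: the anchor day for the 2000s is Tuesday. For year 48: 48÷12 = 4 r 0, and 0÷4 = 0, so 4+0+0 = 4.
Tuesday + 4 ≡ Saturday — that's 2048's doomsday.
In June the doomsday date is Jun 6.
Jun 16 is 10 days after Jun 6; 10 mod 7 = 3, so Saturday + 3 = Tuesday.
903 mod 7 = 0, so 903 days before a Tuesday is Tuesday − 0 = Tuesday.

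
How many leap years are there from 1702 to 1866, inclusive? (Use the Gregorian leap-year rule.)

Multiples of 4 in [1702,1866]: 41.
Of those, multiples of 100: 1 (not leap unless ÷400).
Multiples of 400: 0.
Leap years = 41 − 1 + 0 = 40.

40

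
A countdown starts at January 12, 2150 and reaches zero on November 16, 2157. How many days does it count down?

Jan 12, 2150 → Jan 12, 2151: 365 days.
Jan 12, 2151 → Jan 12, 2152: 365 days.
Jan 12, 2152 → Jan 12, 2153: 366 days (Feb 29, 2152 is in that span).
Jan 12, 2153 → Jan 12, 2154: 365 days.
Jan 12, 2154 → Jan 12, 2155: 365 days.
Jan 12, 2155 → Jan 12, 2156: 365 days.
Jan 12, 2156 → Jan 12, 2157: 366 days (Feb 29, 2156 is in that span).
Jan 12, 2157 → Feb 12, 2157: 31 days (January has 31).
Feb 12, 2157 → Mar 12, 2157: 28 days (February has 28).
Mar 12, 2157 → Apr 12, 2157: 31 days (March has 31).
Apr 12, 2157 → May 12, 2157: 30 days (April has 30).
May 12, 2157 → Jun 12, 2157: 31 days (May has 31).
Jun 12, 2157 → Jul 12, 2157: 30 days (June has 30).
Jul 12, 2157 → Aug 12, 2157: 31 days (July has 31).
Aug 12, 2157 → Sep 12, 2157: 31 days (August has 31).
Sep 12, 2157 → Oct 12, 2157: 30 days (September has 30).
Oct 12, 2157 → Nov 12, 2157: 31 days (October has 31).
Nov 12, 2157 → Nov 16, 2157: 4 days.
Total: 2865 days.

2865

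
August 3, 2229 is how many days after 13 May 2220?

3369

May 13, 2220 → May 13, 2221: 365 days.
May 13, 2221 → May 13, 2222: 365 days.
May 13, 2222 → May 13, 2223: 365 days.
May 13, 2223 → May 13, 2224: 366 days (Feb 29, 2224 is in that span).
May 13, 2224 → May 13, 2225: 365 days.
May 13, 2225 → May 13, 2226: 365 days.
May 13, 2226 → May 13, 2227: 365 days.
May 13, 2227 → May 13, 2228: 366 days (Feb 29, 2228 is in that span).
May 13, 2228 → May 13, 2229: 365 days.
May 13, 2229 → Jun 13, 2229: 31 days (May has 31).
Jun 13, 2229 → Jul 13, 2229: 30 days (June has 30).
Jul 13, 2229 → Aug 3, 2229: 21 days.
Total: 3369 days.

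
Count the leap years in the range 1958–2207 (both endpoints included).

Multiples of 4 in [1958,2207]: 62.
Of those, multiples of 100: 3 (not leap unless ÷400).
Multiples of 400: 1.
Leap years = 62 − 3 + 1 = 60.

60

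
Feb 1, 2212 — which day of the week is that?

Saturday

Doomsday rule: the anchor day for the 2200s is Friday. For year 12: 12÷12 = 1 r 0, and 0÷4 = 0, so 1+0+0 = 1.
Friday + 1 ≡ Saturday — that's 2212's doomsday.
In February the doomsday date is Feb 29 (2212 is a leap year (divisible by 4)).
Feb 1 is 28 days before Feb 29; 28 mod 7 = 0, so Saturday − 0 = Saturday.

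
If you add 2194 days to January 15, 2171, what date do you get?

+365 (one year) → Jan 15, 2172 (1829 left).
+366 (one year; includes Feb 29, 2172) → Jan 15, 2173 (1463 left).
+365 (one year) → Jan 15, 2174 (1098 left).
+365 (one year) → Jan 15, 2175 (733 left).
+365 (one year) → Jan 15, 2176 (368 left).
Jan has 31 days: +17 → Feb 1, 2176 (351 left).
Feb has 29 days: +29 → Mar 1, 2176 (322 left).
Mar has 31 days: +31 → Apr 1, 2176 (291 left).
Apr has 30 days: +30 → May 1, 2176 (261 left).
May has 31 days: +31 → Jun 1, 2176 (230 left).
Jun has 30 days: +30 → Jul 1, 2176 (200 left).
Jul has 31 days: +31 → Aug 1, 2176 (169 left).
Aug has 31 days: +31 → Sep 1, 2176 (138 left).
Sep has 30 days: +30 → Oct 1, 2176 (108 left).
Oct has 31 days: +31 → Nov 1, 2176 (77 left).
Nov has 30 days: +30 → Dec 1, 2176 (47 left).
Dec has 31 days: +31 → Jan 1, 2177 (16 left).
+16 → Jan 17, 2177.

January 17, 2177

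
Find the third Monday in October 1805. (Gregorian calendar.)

October 1, 1805 is a Tuesday.
The first Monday is therefore October 7 (6 days later).
The third Monday is 7 + 2×7 = October 21.

October 21, 1805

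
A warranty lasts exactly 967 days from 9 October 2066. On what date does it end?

+365 (one year) → Oct 9, 2067 (602 left).
+366 (one year; includes Feb 29, 2068) → Oct 9, 2068 (236 left).
Oct has 31 days: +23 → Nov 1, 2068 (213 left).
Nov has 30 days: +30 → Dec 1, 2068 (183 left).
Dec has 31 days: +31 → Jan 1, 2069 (152 left).
Jan has 31 days: +31 → Feb 1, 2069 (121 left).
Feb has 28 days: +28 → Mar 1, 2069 (93 left).
Mar has 31 days: +31 → Apr 1, 2069 (62 left).
Apr has 30 days: +30 → May 1, 2069 (32 left).
May has 31 days: +31 → Jun 1, 2069 (1 left).
+1 → Jun 2, 2069.

June 2, 2069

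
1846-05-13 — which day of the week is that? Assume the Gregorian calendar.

Wednesday

January 1, 1846 is a Thursday.
Jan 1, 1846 → Feb 1, 1846: 31 days (January has 31).
Feb 1, 1846 → Mar 1, 1846: 28 days (February has 28).
Mar 1, 1846 → Apr 1, 1846: 31 days (March has 31).
Apr 1, 1846 → May 1, 1846: 30 days (April has 30).
May 1, 1846 → May 13, 1846: 12 days.
Total: 132 days.
132 mod 7 = 6, so Thursday + 6 = Wednesday.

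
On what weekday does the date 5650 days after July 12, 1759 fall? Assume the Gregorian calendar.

First find the weekday of Jul 12, 1759. Doomsday rule: the anchor day for the 1700s is Sunday. For year 59: 59÷12 = 4 r 11, and 11÷4 = 2, so 4+11+2 = 17.
Sunday + 17 ≡ Wednesday — that's 1759's doomsday.
In July the doomsday date is Jul 11.
Jul 12 is 1 day after Jul 11; 1 mod 7 = 1, so Wednesday + 1 = Thursday.
5650 mod 7 = 1, so 5650 days after a Thursday is Thursday + 1 = Friday.

Friday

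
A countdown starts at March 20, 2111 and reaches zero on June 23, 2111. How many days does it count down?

95

Mar 20, 2111 → Apr 20, 2111: 31 days (March has 31).
Apr 20, 2111 → May 20, 2111: 30 days (April has 30).
May 20, 2111 → Jun 20, 2111: 31 days (May has 31).
Jun 20, 2111 → Jun 23, 2111: 3 days.
Total: 95 days.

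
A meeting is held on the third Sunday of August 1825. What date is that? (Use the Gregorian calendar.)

August 1, 1825 is a Monday.
The first Sunday is therefore August 7 (6 days later).
The third Sunday is 7 + 2×7 = August 21.

August 21, 1825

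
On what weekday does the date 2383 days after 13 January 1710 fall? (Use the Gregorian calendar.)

Jan 13, 1710 is a Monday.
2383 mod 7 = 3, so 2383 days after a Monday is Monday + 3 = Thursday.

Thursday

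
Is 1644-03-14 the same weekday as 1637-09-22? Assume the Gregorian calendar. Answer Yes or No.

From Sep 22, 1637 to Mar 14, 1644 is 2365 days.
2365 mod 7 = 6, so they are different weekdays.
(Sep 22, 1637 is a Tuesday; Mar 14, 1644 is a Monday.)

No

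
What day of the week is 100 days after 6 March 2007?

Thursday

First find the weekday of Mar 6, 2007. Doomsday rule: the anchor day for the 2000s is Tuesday. For year 07: 7÷12 = 0 r 7, and 7÷4 = 1, so 0+7+1 = 8.
Tuesday + 8 ≡ Wednesday — that's 2007's doomsday.
In March the doomsday date is Mar 14.
Mar 6 is 8 days before Mar 14; 8 mod 7 = 1, so Wednesday − 1 = Tuesday.
100 mod 7 = 2, so 100 days after a Tuesday is Tuesday + 2 = Thursday.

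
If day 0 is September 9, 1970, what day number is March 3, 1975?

Sep 9, 1970 → Sep 9, 1971: 365 days.
Sep 9, 1971 → Sep 9, 1972: 366 days (Feb 29, 1972 is in that span).
Sep 9, 1972 → Sep 9, 1973: 365 days.
Sep 9, 1973 → Sep 9, 1974: 365 days.
Sep 9, 1974 → Oct 9, 1974: 30 days (September has 30).
Oct 9, 1974 → Nov 9, 1974: 31 days (October has 31).
Nov 9, 1974 → Dec 9, 1974: 30 days (November has 30).
Dec 9, 1974 → Jan 9, 1975: 31 days (December has 31).
Jan 9, 1975 → Feb 9, 1975: 31 days (January has 31).
Feb 9, 1975 → Mar 3, 1975: 22 days.
Total: 1636 days.

1636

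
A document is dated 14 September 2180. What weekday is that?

Thursday

Doomsday rule: the anchor day for the 2100s is Sunday. For year 80: 80÷12 = 6 r 8, and 8÷4 = 2, so 6+8+2 = 16.
Sunday + 16 ≡ Tuesday — that's 2180's doomsday.
In September the doomsday date is Sep 5.
Sep 14 is 9 days after Sep 5; 9 mod 7 = 2, so Tuesday + 2 = Thursday.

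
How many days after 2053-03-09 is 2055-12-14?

1010

Mar 9, 2053 → Mar 9, 2054: 365 days.
Mar 9, 2054 → Mar 9, 2055: 365 days.
Mar 9, 2055 → Apr 9, 2055: 31 days (March has 31).
Apr 9, 2055 → May 9, 2055: 30 days (April has 30).
May 9, 2055 → Jun 9, 2055: 31 days (May has 31).
Jun 9, 2055 → Jul 9, 2055: 30 days (June has 30).
Jul 9, 2055 → Aug 9, 2055: 31 days (July has 31).
Aug 9, 2055 → Sep 9, 2055: 31 days (August has 31).
Sep 9, 2055 → Oct 9, 2055: 30 days (September has 30).
Oct 9, 2055 → Nov 9, 2055: 31 days (October has 31).
Nov 9, 2055 → Dec 9, 2055: 30 days (November has 30).
Dec 9, 2055 → Dec 14, 2055: 5 days.
Total: 1010 days.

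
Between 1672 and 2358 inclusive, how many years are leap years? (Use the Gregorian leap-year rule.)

166

Multiples of 4 in [1672,2358]: 172.
Of those, multiples of 100: 7 (not leap unless ÷400).
Multiples of 400: 1.
Leap years = 172 − 7 + 1 = 166.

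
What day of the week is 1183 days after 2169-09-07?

Sep 7, 2169 is a Thursday.
1183 mod 7 = 0, so 1183 days after a Thursday is Thursday + 0 = Thursday.

Thursday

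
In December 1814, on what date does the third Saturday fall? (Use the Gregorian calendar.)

December 1, 1814 is a Thursday.
The first Saturday is therefore December 3 (2 days later).
The third Saturday is 3 + 2×7 = December 17.

December 17, 1814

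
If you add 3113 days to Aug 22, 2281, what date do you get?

+365 (one year) → Aug 22, 2282 (2748 left).
+365 (one year) → Aug 22, 2283 (2383 left).
+366 (one year; includes Feb 29, 2284) → Aug 22, 2284 (2017 left).
+365 (one year) → Aug 22, 2285 (1652 left).
+365 (one year) → Aug 22, 2286 (1287 left).
+365 (one year) → Aug 22, 2287 (922 left).
+366 (one year; includes Feb 29, 2288) → Aug 22, 2288 (556 left).
+365 (one year) → Aug 22, 2289 (191 left).
Aug has 31 days: +10 → Sep 1, 2289 (181 left).
Sep has 30 days: +30 → Oct 1, 2289 (151 left).
Oct has 31 days: +31 → Nov 1, 2289 (120 left).
Nov has 30 days: +30 → Dec 1, 2289 (90 left).
Dec has 31 days: +31 → Jan 1, 2290 (59 left).
Jan has 31 days: +31 → Feb 1, 2290 (28 left).
Feb has 28 days: +28 → Mar 1, 2290 (0 left).

March 1, 2290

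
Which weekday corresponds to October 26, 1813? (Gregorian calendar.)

Doomsday rule: the anchor day for the 1800s is Friday. For year 13: 13÷12 = 1 r 1, and 1÷4 = 0, so 1+1+0 = 2.
Friday + 2 ≡ Sunday — that's 1813's doomsday.
In October the doomsday date is Oct 10.
Oct 26 is 16 days after Oct 10; 16 mod 7 = 2, so Sunday + 2 = Tuesday.

Tuesday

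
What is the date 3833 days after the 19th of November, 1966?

May 18, 1977

+365 (one year) → Nov 19, 1967 (3468 left).
+366 (one year; includes Feb 29, 1968) → Nov 19, 1968 (3102 left).
+365 (one year) → Nov 19, 1969 (2737 left).
+365 (one year) → Nov 19, 1970 (2372 left).
+365 (one year) → Nov 19, 1971 (2007 left).
+366 (one year; includes Feb 29, 1972) → Nov 19, 1972 (1641 left).
+365 (one year) → Nov 19, 1973 (1276 left).
+365 (one year) → Nov 19, 1974 (911 left).
+365 (one year) → Nov 19, 1975 (546 left).
+366 (one year; includes Feb 29, 1976) → Nov 19, 1976 (180 left).
Nov has 30 days: +12 → Dec 1, 1976 (168 left).
Dec has 31 days: +31 → Jan 1, 1977 (137 left).
Jan has 31 days: +31 → Feb 1, 1977 (106 left).
Feb has 28 days: +28 → Mar 1, 1977 (78 left).
Mar has 31 days: +31 → Apr 1, 1977 (47 left).
Apr has 30 days: +30 → May 1, 1977 (17 left).
+17 → May 18, 1977.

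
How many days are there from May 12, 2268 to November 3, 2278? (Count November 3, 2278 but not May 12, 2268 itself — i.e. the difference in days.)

3827

May 12, 2268 → May 12, 2269: 365 days.
May 12, 2269 → May 12, 2270: 365 days.
May 12, 2270 → May 12, 2271: 365 days.
May 12, 2271 → May 12, 2272: 366 days (Feb 29, 2272 is in that span).
May 12, 2272 → May 12, 2273: 365 days.
May 12, 2273 → May 12, 2274: 365 days.
May 12, 2274 → May 12, 2275: 365 days.
May 12, 2275 → May 12, 2276: 366 days (Feb 29, 2276 is in that span).
May 12, 2276 → May 12, 2277: 365 days.
May 12, 2277 → May 12, 2278: 365 days.
May 12, 2278 → Jun 12, 2278: 31 days (May has 31).
Jun 12, 2278 → Jul 12, 2278: 30 days (June has 30).
Jul 12, 2278 → Aug 12, 2278: 31 days (July has 31).
Aug 12, 2278 → Sep 12, 2278: 31 days (August has 31).
Sep 12, 2278 → Oct 12, 2278: 30 days (September has 30).
Oct 12, 2278 → Nov 3, 2278: 22 days.
Total: 3827 days.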